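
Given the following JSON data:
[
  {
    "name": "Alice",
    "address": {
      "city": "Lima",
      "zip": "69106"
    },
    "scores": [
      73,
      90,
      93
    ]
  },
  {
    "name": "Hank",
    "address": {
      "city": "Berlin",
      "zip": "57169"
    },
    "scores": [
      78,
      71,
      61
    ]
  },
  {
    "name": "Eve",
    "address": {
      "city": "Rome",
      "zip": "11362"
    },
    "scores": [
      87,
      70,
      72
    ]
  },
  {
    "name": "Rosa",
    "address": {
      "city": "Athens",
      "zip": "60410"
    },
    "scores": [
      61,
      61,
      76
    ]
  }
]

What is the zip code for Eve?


Path: records[2].address.zip
Value: 11362

ANSWER: 11362


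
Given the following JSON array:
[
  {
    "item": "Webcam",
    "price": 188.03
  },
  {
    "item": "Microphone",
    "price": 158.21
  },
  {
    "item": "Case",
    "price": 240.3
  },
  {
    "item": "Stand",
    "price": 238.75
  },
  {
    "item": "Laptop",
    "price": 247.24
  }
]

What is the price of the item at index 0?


Array index 0 -> Webcam
price = 188.03

ANSWER: 188.03


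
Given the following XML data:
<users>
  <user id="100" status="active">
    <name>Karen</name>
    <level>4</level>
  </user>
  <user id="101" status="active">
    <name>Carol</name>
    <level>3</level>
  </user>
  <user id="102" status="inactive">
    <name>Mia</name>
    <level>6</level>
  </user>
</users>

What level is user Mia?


Finding user: Mia
<level>6</level>

ANSWER: 6


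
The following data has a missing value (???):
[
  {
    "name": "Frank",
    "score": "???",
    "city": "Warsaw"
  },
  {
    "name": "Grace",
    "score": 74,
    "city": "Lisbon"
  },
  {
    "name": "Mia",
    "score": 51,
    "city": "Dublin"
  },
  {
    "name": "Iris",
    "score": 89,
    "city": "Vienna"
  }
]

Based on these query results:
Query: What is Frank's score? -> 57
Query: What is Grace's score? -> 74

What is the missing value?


The missing value is Frank's score
From query: Frank's score = 57

ANSWER: 57


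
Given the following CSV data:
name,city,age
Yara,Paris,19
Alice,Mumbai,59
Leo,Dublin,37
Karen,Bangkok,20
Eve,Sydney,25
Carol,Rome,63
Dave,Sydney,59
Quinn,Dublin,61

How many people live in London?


Scanning city column for 'London':
Total matches: 0

ANSWER: 0


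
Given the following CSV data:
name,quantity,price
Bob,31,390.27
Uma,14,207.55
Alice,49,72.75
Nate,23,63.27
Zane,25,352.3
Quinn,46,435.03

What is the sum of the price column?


Values in 'price' column:
  Row 1: 390.27
  Row 2: 207.55
  Row 3: 72.75
  Row 4: 63.27
  Row 5: 352.3
  Row 6: 435.03
Sum = 390.27 + 207.55 + 72.75 + 63.27 + 352.3 + 435.03 = 1521.17

ANSWER: 1521.17


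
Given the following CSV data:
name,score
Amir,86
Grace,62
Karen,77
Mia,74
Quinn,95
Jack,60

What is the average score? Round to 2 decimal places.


Scores: 86, 62, 77, 74, 95, 60
Sum = 454
Count = 6
Average = 454 / 6 = 75.67

ANSWER: 75.67


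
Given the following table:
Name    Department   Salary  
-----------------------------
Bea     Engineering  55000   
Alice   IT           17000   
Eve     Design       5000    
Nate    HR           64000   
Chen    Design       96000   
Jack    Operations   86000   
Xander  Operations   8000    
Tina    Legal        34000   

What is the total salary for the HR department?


HR department members:
  Nate: 64000
Total = 64000 = 64000

ANSWER: 64000


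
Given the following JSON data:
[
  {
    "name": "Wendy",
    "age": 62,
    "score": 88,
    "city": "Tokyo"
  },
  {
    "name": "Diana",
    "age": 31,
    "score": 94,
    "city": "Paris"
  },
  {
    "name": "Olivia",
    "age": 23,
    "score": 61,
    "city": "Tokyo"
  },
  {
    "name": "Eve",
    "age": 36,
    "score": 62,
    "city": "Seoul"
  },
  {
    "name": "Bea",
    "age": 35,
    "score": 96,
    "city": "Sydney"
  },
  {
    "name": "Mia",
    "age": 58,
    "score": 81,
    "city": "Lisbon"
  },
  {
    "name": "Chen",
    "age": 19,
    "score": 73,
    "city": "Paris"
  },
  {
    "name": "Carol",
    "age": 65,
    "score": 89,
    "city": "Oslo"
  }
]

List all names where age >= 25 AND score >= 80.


Checking both conditions:
  Wendy (age=62, score=88) -> YES
  Diana (age=31, score=94) -> YES
  Olivia (age=23, score=61) -> no
  Eve (age=36, score=62) -> no
  Bea (age=35, score=96) -> YES
  Mia (age=58, score=81) -> YES
  Chen (age=19, score=73) -> no
  Carol (age=65, score=89) -> YES


ANSWER: Wendy, Diana, Bea, Mia, Carol


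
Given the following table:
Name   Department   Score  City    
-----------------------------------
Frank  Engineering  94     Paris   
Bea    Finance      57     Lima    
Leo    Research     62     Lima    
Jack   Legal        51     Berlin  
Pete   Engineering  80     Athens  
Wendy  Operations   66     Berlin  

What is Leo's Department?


Row 3: Leo
Department = Research

ANSWER: Research


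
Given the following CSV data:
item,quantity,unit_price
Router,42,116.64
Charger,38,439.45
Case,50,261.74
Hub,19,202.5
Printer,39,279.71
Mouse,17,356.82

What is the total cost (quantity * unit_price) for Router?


Row: Router
quantity = 42
unit_price = 116.64
total = 42 * 116.64 = 4898.88

ANSWER: 4898.88


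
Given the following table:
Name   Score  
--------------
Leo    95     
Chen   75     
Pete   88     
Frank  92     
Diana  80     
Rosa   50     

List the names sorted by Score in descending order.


Sorting by Score (descending):
  Leo: 95
  Frank: 92
  Pete: 88
  Diana: 80
  Chen: 75
  Rosa: 50


ANSWER: Leo, Frank, Pete, Diana, Chen, Rosa


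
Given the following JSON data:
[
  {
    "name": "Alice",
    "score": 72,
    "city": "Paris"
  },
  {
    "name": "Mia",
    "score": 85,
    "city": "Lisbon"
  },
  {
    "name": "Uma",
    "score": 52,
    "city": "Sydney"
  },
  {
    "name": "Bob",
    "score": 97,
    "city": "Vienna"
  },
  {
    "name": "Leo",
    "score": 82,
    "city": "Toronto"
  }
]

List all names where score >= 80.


Filtering records where score >= 80:
  Alice (score=72) -> no
  Mia (score=85) -> YES
  Uma (score=52) -> no
  Bob (score=97) -> YES
  Leo (score=82) -> YES


ANSWER: Mia, Bob, Leo


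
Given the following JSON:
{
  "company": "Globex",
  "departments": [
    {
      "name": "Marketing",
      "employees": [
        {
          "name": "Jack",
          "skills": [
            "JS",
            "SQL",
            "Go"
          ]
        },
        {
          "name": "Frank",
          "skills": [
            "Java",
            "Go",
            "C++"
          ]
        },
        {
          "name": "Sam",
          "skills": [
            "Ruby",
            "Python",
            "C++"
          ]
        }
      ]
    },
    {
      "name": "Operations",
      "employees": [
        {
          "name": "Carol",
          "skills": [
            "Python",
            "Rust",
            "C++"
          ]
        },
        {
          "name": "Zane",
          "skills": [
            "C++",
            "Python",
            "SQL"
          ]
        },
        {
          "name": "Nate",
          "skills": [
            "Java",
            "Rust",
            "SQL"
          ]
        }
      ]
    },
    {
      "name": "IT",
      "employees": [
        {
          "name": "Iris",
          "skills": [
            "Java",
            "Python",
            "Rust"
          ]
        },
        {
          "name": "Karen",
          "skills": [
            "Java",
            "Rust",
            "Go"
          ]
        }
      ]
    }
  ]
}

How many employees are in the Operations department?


Path: departments[1].employees
Count: 3

ANSWER: 3


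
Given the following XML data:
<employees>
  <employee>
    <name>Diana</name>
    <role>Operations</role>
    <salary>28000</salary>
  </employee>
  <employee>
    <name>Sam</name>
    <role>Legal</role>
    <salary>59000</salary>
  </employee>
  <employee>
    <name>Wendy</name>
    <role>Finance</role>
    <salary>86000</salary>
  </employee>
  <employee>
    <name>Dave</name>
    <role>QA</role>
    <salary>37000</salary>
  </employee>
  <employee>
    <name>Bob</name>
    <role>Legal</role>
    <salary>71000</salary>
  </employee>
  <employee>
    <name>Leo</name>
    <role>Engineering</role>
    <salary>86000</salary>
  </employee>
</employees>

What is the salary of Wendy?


Searching for <employee> with <name>Wendy</name>
Found at position 3
<salary>86000</salary>

ANSWER: 86000


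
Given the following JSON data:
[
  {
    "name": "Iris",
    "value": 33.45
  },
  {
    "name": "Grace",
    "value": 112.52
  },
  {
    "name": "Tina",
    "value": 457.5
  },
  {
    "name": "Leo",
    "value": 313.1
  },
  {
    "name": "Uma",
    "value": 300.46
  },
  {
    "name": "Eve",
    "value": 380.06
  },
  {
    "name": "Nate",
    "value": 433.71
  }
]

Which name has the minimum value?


Comparing values:
  Iris: 33.45
  Grace: 112.52
  Tina: 457.5
  Leo: 313.1
  Uma: 300.46
  Eve: 380.06
  Nate: 433.71
Minimum: Iris (33.45)

ANSWER: Iris


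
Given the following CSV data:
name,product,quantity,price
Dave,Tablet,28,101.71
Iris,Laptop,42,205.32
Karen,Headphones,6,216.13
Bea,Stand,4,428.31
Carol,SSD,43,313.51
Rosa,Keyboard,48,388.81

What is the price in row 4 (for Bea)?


Row 4: Bea
Column 'price' = 428.31

ANSWER: 428.31


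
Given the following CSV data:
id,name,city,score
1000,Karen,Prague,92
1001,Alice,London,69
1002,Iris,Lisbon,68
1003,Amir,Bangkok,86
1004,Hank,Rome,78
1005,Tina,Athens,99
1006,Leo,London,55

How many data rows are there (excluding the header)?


Counting rows (excluding header):
Header: id,name,city,score
Data rows: 7

ANSWER: 7


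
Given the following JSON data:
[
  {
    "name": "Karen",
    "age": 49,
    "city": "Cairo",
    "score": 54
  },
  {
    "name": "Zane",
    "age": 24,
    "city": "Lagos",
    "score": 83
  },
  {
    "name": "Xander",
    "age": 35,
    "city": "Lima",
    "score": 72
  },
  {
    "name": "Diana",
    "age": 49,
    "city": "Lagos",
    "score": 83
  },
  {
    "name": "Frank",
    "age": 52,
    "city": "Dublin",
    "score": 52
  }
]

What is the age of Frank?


Looking up record where name = Frank
Record index: 4
Field 'age' = 52

ANSWER: 52


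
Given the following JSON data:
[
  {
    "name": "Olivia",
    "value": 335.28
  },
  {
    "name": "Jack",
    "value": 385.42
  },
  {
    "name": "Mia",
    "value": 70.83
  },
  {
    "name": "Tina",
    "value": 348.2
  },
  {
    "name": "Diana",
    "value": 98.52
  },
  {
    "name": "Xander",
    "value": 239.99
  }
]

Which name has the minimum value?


Comparing values:
  Olivia: 335.28
  Jack: 385.42
  Mia: 70.83
  Tina: 348.2
  Diana: 98.52
  Xander: 239.99
Minimum: Mia (70.83)

ANSWER: Mia


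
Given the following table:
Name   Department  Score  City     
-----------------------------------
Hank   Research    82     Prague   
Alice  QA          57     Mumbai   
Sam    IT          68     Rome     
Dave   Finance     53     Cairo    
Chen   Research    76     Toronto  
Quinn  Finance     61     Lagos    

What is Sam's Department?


Row 3: Sam
Department = IT

ANSWER: IT


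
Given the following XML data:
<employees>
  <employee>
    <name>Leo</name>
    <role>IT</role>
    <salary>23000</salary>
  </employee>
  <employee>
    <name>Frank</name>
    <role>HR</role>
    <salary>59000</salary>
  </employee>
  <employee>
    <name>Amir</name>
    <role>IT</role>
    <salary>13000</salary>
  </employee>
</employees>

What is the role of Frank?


Searching for <employee> with <name>Frank</name>
Found at position 2
<role>HR</role>

ANSWER: HR


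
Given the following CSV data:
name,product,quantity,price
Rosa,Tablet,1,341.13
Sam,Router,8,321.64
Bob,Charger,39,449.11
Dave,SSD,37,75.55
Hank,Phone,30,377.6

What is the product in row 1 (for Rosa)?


Row 1: Rosa
Column 'product' = Tablet

ANSWER: Tablet


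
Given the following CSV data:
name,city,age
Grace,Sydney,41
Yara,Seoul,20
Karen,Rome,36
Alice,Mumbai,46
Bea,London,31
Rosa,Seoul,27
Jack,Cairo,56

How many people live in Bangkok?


Scanning city column for 'Bangkok':
Total matches: 0

ANSWER: 0


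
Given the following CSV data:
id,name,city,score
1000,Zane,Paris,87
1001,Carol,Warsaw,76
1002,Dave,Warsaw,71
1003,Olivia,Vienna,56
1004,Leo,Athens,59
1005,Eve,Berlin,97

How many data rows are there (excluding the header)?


Counting rows (excluding header):
Header: id,name,city,score
Data rows: 6

ANSWER: 6


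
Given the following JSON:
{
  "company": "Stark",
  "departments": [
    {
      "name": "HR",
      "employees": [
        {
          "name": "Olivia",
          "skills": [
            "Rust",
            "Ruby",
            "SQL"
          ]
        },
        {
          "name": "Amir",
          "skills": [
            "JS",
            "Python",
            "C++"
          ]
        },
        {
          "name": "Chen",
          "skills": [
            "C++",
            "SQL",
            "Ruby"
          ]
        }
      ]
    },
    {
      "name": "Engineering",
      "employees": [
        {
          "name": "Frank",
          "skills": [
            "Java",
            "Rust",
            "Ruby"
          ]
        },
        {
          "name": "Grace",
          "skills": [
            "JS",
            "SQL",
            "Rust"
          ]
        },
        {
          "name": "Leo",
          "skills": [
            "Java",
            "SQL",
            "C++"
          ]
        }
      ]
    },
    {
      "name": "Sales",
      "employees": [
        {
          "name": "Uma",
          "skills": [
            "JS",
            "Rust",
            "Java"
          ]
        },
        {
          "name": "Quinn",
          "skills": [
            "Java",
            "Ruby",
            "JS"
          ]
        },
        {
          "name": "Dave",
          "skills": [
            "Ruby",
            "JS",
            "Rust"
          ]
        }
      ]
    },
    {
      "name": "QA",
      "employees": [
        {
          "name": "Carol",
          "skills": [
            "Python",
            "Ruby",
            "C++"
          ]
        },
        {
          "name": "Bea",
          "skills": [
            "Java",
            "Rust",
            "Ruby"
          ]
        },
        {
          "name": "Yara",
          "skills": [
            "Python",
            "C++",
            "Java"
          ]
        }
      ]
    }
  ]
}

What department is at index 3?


Path: departments[3].name
Value: QA

ANSWER: QA


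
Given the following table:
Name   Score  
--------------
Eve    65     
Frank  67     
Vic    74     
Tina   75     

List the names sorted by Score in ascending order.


Sorting by Score (ascending):
  Eve: 65
  Frank: 67
  Vic: 74
  Tina: 75


ANSWER: Eve, Frank, Vic, Tina


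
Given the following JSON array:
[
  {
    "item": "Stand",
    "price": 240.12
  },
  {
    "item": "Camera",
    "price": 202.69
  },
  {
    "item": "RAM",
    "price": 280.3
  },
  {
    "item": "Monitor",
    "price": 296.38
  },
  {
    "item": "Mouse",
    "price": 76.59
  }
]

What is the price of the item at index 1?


Array index 1 -> Camera
price = 202.69

ANSWER: 202.69


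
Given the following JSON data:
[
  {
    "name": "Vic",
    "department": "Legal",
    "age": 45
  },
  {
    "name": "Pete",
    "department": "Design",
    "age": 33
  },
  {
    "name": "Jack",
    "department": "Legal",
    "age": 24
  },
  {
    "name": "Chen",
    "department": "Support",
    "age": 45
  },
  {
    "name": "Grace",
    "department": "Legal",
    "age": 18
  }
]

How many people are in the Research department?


Scanning records for department = Research
  No matches found
Count: 0

ANSWER: 0


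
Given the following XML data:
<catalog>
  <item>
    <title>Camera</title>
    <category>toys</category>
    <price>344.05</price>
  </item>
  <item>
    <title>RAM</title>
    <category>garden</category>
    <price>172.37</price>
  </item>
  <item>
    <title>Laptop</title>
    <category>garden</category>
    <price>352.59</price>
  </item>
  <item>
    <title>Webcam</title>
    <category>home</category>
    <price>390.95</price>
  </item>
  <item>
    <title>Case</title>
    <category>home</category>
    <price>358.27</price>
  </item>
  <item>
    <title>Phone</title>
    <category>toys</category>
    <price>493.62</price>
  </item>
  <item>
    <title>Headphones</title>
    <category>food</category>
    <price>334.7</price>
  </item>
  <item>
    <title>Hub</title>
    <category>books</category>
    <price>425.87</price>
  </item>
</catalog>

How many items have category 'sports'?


Scanning <item> elements for <category>sports</category>:
Count: 0

ANSWER: 0


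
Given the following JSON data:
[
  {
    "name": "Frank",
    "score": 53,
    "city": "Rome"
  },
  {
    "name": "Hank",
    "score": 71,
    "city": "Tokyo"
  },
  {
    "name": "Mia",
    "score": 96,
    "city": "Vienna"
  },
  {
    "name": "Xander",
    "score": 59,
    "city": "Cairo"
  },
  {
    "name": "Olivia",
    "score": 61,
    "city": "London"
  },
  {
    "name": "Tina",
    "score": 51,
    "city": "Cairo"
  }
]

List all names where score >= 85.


Filtering records where score >= 85:
  Frank (score=53) -> no
  Hank (score=71) -> no
  Mia (score=96) -> YES
  Xander (score=59) -> no
  Olivia (score=61) -> no
  Tina (score=51) -> no


ANSWER: Mia


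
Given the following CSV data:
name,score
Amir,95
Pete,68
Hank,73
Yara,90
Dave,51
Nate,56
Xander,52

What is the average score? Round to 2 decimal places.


Scores: 95, 68, 73, 90, 51, 56, 52
Sum = 485
Count = 7
Average = 485 / 7 = 69.29

ANSWER: 69.29


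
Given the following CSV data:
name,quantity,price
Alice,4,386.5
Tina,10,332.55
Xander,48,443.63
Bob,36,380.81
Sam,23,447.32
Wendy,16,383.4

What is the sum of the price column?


Values in 'price' column:
  Row 1: 386.5
  Row 2: 332.55
  Row 3: 443.63
  Row 4: 380.81
  Row 5: 447.32
  Row 6: 383.4
Sum = 386.5 + 332.55 + 443.63 + 380.81 + 447.32 + 383.4 = 2374.21

ANSWER: 2374.21


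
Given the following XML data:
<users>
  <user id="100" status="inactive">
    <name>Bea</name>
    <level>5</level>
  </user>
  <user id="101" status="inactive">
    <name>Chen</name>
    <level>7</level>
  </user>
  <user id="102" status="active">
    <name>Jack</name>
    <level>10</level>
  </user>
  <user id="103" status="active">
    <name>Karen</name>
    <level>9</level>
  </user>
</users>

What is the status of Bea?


Finding user with name = Bea
user id="100" status="inactive"

ANSWER: inactive


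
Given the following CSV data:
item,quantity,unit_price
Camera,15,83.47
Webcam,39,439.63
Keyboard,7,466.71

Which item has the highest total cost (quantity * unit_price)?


Computing row totals:
  Camera: 1252.05
  Webcam: 17145.57
  Keyboard: 3266.97
Maximum: Webcam (17145.57)

ANSWER: Webcam


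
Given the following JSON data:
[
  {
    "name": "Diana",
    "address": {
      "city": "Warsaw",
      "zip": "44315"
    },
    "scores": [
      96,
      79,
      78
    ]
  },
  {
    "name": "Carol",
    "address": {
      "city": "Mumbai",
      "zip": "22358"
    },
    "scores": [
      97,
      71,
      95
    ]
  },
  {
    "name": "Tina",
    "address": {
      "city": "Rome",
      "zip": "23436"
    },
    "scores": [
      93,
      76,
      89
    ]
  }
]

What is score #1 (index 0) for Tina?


Path: records[2].scores[0]
Value: 93

ANSWER: 93


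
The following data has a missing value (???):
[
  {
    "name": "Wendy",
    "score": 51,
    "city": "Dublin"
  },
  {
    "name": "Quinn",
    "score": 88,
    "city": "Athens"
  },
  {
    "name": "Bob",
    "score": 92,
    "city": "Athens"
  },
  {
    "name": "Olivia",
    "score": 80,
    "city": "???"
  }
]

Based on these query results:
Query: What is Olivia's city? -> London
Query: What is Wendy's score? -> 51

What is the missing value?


The missing value is Olivia's city
From query: Olivia's city = London

ANSWER: London


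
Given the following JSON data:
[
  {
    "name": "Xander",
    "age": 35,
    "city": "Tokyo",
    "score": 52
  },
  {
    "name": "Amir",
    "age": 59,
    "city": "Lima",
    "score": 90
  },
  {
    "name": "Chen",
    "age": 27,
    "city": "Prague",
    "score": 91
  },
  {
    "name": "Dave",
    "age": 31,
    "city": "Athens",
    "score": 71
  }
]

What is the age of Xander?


Looking up record where name = Xander
Record index: 0
Field 'age' = 35

ANSWER: 35


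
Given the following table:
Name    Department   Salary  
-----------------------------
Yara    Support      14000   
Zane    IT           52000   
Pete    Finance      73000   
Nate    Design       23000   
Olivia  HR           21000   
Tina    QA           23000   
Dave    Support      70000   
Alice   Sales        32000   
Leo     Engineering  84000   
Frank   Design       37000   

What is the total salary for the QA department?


QA department members:
  Tina: 23000
Total = 23000 = 23000

ANSWER: 23000


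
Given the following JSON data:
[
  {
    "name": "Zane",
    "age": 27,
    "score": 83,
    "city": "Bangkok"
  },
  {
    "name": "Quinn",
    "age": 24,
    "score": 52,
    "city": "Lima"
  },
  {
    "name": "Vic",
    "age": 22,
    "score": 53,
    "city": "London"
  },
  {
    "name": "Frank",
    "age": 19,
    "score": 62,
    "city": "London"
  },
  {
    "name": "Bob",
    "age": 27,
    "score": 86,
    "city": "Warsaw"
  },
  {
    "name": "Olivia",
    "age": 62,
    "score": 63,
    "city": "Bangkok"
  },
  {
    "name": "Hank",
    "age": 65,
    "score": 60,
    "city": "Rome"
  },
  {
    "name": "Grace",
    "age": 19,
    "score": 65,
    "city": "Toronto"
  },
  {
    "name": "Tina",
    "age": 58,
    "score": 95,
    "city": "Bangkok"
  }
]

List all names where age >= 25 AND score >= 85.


Checking both conditions:
  Zane (age=27, score=83) -> no
  Quinn (age=24, score=52) -> no
  Vic (age=22, score=53) -> no
  Frank (age=19, score=62) -> no
  Bob (age=27, score=86) -> YES
  Olivia (age=62, score=63) -> no
  Hank (age=65, score=60) -> no
  Grace (age=19, score=65) -> no
  Tina (age=58, score=95) -> YES


ANSWER: Bob, Tina


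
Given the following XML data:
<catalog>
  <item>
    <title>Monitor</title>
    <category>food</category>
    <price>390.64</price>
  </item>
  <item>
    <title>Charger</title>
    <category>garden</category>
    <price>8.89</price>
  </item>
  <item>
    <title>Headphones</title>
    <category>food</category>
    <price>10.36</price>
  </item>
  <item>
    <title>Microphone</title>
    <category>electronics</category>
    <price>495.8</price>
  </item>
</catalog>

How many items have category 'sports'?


Scanning <item> elements for <category>sports</category>:
Count: 0

ANSWER: 0


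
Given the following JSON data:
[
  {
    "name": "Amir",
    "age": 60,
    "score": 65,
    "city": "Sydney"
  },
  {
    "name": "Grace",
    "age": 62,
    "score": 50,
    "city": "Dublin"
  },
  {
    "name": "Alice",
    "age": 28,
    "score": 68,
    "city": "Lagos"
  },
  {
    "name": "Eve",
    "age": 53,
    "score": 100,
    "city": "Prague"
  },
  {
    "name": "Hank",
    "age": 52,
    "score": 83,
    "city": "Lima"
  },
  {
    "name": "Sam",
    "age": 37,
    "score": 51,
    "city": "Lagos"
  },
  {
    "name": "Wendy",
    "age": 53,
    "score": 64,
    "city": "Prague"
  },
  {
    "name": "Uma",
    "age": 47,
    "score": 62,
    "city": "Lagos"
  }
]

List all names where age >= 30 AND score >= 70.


Checking both conditions:
  Amir (age=60, score=65) -> no
  Grace (age=62, score=50) -> no
  Alice (age=28, score=68) -> no
  Eve (age=53, score=100) -> YES
  Hank (age=52, score=83) -> YES
  Sam (age=37, score=51) -> no
  Wendy (age=53, score=64) -> no
  Uma (age=47, score=62) -> no


ANSWER: Eve, Hank


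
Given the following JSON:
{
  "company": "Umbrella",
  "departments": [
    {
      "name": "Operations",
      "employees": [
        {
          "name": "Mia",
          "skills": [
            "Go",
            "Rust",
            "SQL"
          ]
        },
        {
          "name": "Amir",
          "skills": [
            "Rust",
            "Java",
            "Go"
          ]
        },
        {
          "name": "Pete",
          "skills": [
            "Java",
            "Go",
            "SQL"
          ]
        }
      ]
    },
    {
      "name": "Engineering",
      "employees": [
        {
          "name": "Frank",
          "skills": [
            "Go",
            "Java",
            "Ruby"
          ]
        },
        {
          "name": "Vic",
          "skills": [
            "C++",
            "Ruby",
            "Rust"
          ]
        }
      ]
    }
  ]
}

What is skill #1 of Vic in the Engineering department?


Path: departments[1].employees[1].skills[0]
Value: C++

ANSWER: C++


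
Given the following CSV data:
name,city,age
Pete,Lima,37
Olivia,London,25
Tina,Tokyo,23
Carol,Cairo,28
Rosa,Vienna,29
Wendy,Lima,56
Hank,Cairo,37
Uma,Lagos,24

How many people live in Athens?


Scanning city column for 'Athens':
Total matches: 0

ANSWER: 0


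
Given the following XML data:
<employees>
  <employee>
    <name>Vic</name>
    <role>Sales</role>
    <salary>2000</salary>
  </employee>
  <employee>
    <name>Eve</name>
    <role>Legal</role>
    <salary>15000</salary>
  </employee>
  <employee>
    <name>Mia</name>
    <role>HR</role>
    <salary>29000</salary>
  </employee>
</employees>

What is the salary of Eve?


Searching for <employee> with <name>Eve</name>
Found at position 2
<salary>15000</salary>

ANSWER: 15000


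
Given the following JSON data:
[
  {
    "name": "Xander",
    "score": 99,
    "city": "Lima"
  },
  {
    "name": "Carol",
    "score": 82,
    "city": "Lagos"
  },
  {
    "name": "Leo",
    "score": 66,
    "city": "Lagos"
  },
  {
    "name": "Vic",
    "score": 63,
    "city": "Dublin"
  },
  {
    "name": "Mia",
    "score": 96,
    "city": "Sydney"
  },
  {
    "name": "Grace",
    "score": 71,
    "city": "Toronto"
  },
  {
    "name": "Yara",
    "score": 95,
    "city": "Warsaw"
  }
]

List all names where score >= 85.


Filtering records where score >= 85:
  Xander (score=99) -> YES
  Carol (score=82) -> no
  Leo (score=66) -> no
  Vic (score=63) -> no
  Mia (score=96) -> YES
  Grace (score=71) -> no
  Yara (score=95) -> YES


ANSWER: Xander, Mia, Yara


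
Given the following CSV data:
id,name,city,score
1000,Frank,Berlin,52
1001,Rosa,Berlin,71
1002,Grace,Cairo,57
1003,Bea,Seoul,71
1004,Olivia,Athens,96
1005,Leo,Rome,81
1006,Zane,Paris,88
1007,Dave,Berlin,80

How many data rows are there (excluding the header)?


Counting rows (excluding header):
Header: id,name,city,score
Data rows: 8

ANSWER: 8


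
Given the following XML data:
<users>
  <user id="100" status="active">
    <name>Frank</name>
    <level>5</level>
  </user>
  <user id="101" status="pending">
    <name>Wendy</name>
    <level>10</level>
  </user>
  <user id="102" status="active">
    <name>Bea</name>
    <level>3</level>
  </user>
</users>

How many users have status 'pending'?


Counting users with status='pending':
  Wendy (id=101) -> MATCH
Count: 1

ANSWER: 1


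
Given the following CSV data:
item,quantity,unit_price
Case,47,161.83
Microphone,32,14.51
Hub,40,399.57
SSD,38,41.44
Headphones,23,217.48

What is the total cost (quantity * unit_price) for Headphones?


Row: Headphones
quantity = 23
unit_price = 217.48
total = 23 * 217.48 = 5002.04

ANSWER: 5002.04


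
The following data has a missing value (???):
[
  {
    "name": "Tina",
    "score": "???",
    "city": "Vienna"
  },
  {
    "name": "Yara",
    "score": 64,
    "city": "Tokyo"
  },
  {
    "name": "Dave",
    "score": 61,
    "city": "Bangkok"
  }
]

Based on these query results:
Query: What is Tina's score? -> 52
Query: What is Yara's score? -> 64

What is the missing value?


The missing value is Tina's score
From query: Tina's score = 52

ANSWER: 52


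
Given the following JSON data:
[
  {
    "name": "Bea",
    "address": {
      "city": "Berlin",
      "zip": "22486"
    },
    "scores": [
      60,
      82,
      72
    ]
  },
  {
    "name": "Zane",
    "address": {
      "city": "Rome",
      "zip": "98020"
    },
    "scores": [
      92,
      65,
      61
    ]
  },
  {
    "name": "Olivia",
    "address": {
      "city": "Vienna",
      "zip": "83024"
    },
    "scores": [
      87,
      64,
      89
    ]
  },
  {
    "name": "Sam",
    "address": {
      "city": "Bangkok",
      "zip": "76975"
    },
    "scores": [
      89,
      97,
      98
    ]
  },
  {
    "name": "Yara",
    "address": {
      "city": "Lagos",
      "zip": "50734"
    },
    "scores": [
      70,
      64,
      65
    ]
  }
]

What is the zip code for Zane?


Path: records[1].address.zip
Value: 98020

ANSWER: 98020


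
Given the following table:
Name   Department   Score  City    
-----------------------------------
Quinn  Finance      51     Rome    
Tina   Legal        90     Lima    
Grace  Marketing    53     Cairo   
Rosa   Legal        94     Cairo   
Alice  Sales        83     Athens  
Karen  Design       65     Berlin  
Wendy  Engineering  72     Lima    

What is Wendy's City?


Row 7: Wendy
City = Lima

ANSWER: Lima


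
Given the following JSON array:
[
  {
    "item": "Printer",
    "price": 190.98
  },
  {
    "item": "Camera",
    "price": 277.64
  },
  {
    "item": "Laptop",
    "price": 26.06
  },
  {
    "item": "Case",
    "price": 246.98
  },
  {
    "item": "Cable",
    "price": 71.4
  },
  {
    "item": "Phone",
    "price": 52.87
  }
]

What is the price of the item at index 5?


Array index 5 -> Phone
price = 52.87

ANSWER: 52.87


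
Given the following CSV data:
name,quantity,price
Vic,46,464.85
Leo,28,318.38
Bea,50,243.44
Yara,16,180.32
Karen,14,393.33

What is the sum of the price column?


Values in 'price' column:
  Row 1: 464.85
  Row 2: 318.38
  Row 3: 243.44
  Row 4: 180.32
  Row 5: 393.33
Sum = 464.85 + 318.38 + 243.44 + 180.32 + 393.33 = 1600.32

ANSWER: 1600.32


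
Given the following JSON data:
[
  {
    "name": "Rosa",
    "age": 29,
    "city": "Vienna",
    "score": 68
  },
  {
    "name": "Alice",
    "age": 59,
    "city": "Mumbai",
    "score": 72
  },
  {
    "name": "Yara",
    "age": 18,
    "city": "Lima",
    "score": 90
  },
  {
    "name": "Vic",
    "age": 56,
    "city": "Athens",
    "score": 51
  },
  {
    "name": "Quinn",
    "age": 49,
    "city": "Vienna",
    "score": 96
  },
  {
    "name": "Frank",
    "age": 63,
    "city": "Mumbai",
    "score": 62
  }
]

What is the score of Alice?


Looking up record where name = Alice
Record index: 1
Field 'score' = 72

ANSWER: 72


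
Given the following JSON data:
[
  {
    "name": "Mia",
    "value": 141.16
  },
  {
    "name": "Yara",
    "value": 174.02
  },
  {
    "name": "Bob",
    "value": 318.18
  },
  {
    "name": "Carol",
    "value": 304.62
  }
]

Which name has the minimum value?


Comparing values:
  Mia: 141.16
  Yara: 174.02
  Bob: 318.18
  Carol: 304.62
Minimum: Mia (141.16)

ANSWER: Mia


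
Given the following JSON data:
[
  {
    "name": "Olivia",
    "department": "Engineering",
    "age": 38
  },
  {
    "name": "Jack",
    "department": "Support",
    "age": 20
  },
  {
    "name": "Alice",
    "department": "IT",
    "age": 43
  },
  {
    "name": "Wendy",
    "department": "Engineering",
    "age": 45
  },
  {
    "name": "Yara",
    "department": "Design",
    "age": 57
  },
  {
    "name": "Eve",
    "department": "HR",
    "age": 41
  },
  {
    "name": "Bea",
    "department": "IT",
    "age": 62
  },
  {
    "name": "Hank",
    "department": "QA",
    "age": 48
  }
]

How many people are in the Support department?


Scanning records for department = Support
  Record 1: Jack
Count: 1

ANSWER: 1


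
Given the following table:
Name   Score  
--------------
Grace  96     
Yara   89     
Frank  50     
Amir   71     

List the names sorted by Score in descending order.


Sorting by Score (descending):
  Grace: 96
  Yara: 89
  Amir: 71
  Frank: 50


ANSWER: Grace, Yara, Amir, Frank


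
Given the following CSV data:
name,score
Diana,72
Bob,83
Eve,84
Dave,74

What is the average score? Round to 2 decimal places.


Scores: 72, 83, 84, 74
Sum = 313
Count = 4
Average = 313 / 4 = 78.25

ANSWER: 78.25


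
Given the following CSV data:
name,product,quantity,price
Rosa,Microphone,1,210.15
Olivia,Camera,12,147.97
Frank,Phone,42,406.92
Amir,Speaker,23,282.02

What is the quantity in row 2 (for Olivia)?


Row 2: Olivia
Column 'quantity' = 12

ANSWER: 12


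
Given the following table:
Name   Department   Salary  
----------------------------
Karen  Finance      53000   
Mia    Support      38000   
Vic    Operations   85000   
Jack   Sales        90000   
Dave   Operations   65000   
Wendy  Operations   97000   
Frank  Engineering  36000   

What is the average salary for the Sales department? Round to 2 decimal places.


Sales department members:
  Jack: 90000
Sum = 90000
Count = 1
Average = 90000 / 1 = 90000.00

ANSWER: 90000.00


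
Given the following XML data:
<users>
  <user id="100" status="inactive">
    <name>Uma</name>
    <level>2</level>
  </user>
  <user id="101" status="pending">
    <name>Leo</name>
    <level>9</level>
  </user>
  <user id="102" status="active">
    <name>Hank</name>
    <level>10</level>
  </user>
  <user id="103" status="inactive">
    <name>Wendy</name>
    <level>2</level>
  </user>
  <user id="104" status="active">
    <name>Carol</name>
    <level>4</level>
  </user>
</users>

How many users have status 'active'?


Counting users with status='active':
  Hank (id=102) -> MATCH
  Carol (id=104) -> MATCH
Count: 2

ANSWER: 2


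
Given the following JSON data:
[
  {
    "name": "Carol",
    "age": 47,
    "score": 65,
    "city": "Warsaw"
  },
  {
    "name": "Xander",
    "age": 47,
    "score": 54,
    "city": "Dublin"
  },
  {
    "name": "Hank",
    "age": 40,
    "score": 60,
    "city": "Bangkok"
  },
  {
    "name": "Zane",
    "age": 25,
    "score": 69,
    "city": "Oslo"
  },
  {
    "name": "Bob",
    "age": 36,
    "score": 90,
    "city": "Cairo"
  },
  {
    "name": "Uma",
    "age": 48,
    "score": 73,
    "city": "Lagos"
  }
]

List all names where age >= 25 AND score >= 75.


Checking both conditions:
  Carol (age=47, score=65) -> no
  Xander (age=47, score=54) -> no
  Hank (age=40, score=60) -> no
  Zane (age=25, score=69) -> no
  Bob (age=36, score=90) -> YES
  Uma (age=48, score=73) -> no


ANSWER: Bob


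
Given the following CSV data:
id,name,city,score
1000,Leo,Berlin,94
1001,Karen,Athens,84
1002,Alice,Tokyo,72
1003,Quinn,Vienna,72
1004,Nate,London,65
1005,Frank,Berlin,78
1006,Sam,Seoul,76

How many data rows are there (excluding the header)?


Counting rows (excluding header):
Header: id,name,city,score
Data rows: 7

ANSWER: 7


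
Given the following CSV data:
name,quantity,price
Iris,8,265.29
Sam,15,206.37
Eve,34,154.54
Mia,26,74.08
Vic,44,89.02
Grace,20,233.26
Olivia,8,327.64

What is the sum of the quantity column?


Values in 'quantity' column:
  Row 1: 8
  Row 2: 15
  Row 3: 34
  Row 4: 26
  Row 5: 44
  Row 6: 20
  Row 7: 8
Sum = 8 + 15 + 34 + 26 + 44 + 20 + 8 = 155

ANSWER: 155


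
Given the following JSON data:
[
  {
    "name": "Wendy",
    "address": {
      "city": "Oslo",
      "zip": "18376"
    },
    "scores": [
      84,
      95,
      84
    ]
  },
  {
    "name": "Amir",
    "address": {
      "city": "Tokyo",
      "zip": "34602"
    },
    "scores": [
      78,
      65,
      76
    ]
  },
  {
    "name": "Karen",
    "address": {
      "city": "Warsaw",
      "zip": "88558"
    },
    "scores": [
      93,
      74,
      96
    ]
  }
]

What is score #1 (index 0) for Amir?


Path: records[1].scores[0]
Value: 78

ANSWER: 78


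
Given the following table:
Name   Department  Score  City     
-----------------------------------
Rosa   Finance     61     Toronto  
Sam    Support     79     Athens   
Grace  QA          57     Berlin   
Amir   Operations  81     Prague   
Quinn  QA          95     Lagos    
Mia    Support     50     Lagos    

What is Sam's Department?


Row 2: Sam
Department = Support

ANSWER: Support


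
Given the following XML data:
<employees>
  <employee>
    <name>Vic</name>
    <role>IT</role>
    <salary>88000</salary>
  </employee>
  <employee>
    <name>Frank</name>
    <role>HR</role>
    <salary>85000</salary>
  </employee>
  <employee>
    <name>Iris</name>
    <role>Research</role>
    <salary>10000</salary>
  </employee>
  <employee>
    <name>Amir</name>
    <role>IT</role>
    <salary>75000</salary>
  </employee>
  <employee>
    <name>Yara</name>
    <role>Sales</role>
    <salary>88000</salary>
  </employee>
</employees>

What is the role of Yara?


Searching for <employee> with <name>Yara</name>
Found at position 5
<role>Sales</role>

ANSWER: Sales


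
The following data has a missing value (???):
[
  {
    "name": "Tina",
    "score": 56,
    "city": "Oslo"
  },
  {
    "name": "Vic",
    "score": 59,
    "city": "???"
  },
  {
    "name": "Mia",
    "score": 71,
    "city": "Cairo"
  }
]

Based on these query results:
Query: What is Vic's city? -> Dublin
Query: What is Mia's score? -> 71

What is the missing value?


The missing value is Vic's city
From query: Vic's city = Dublin

ANSWER: Dublin


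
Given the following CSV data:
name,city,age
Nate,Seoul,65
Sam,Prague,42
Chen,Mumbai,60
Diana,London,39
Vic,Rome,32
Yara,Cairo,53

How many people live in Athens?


Scanning city column for 'Athens':
Total matches: 0

ANSWER: 0


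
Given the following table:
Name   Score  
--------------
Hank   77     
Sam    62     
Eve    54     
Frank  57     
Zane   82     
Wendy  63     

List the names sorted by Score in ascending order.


Sorting by Score (ascending):
  Eve: 54
  Frank: 57
  Sam: 62
  Wendy: 63
  Hank: 77
  Zane: 82


ANSWER: Eve, Frank, Sam, Wendy, Hank, Zane


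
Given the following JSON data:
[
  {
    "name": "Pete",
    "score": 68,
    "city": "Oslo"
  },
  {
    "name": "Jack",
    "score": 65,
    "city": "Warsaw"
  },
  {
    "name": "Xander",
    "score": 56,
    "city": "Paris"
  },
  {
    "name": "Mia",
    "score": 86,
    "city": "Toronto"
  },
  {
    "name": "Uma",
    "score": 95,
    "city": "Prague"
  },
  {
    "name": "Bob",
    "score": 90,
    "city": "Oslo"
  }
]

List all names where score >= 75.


Filtering records where score >= 75:
  Pete (score=68) -> no
  Jack (score=65) -> no
  Xander (score=56) -> no
  Mia (score=86) -> YES
  Uma (score=95) -> YES
  Bob (score=90) -> YES


ANSWER: Mia, Uma, Bob


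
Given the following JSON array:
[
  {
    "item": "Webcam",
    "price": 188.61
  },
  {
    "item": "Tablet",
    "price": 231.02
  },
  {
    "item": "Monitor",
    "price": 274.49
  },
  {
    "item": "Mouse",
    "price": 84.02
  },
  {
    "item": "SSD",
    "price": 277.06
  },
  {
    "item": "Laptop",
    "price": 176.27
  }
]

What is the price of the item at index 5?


Array index 5 -> Laptop
price = 176.27

ANSWER: 176.27


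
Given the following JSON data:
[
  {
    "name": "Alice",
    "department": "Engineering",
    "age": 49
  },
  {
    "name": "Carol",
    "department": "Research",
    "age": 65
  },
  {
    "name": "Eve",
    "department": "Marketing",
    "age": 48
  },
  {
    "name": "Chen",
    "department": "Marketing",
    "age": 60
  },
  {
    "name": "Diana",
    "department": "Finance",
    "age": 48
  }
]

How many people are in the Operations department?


Scanning records for department = Operations
  No matches found
Count: 0

ANSWER: 0


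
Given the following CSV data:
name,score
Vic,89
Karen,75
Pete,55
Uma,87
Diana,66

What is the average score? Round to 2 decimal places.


Scores: 89, 75, 55, 87, 66
Sum = 372
Count = 5
Average = 372 / 5 = 74.40

ANSWER: 74.40


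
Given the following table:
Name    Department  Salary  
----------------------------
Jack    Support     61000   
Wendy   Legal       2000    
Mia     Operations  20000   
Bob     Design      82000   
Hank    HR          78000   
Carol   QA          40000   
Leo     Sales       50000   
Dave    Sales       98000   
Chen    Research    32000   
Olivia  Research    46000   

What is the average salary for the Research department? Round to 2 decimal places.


Research department members:
  Chen: 32000
  Olivia: 46000
Sum = 78000
Count = 2
Average = 78000 / 2 = 39000.00

ANSWER: 39000.00
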